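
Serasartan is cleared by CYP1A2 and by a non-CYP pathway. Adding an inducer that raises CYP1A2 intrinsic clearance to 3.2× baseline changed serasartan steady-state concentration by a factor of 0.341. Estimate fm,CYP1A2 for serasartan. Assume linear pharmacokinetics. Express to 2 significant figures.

0.88

Call the CYP1A2 fraction fm. After the interaction, CL_new/CL_old = fm × 3.2 + (1 − fm).
Steady-state concentration ratio = 1 / (new CL fraction), so new CL fraction = 1 / 0.341 = 2.933.
fm × 3.2 + 1 − fm = 2.933  ⇒  fm × (3.2 − 1) = 1.933  ⇒  fm = 0.88.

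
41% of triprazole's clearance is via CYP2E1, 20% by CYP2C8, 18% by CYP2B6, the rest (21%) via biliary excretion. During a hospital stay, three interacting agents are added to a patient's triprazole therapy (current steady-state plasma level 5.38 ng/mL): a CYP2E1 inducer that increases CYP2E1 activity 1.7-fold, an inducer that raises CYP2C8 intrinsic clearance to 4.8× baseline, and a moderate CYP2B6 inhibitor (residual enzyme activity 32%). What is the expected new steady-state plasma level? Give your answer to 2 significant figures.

CYP2E1: 0.41 × 1.7 = 0.697
CYP2C8: 0.2 × 4.8 = 0.96
CYP2B6: 0.18 × 0.32 = 0.0576
Other: 0.21 (unchanged)
CL_new/CL_old = 0.697 + 0.96 + 0.0576 + 0.21 = 1.9246.
Steady-state plasma level ∝ 1/CL: new value = 5.38 / 1.9246 = 2.8 ng/mL.

2.8 ng/mL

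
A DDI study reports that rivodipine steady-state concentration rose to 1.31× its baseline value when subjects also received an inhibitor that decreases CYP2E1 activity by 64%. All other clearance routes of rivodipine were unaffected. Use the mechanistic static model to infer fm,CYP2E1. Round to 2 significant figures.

0.37

Let fm be the CYP2E1 fraction. New clearance relative to baseline = fm × 0.36 + (1 − fm).
Steady-state concentration ratio = 1 / (new CL fraction), so new CL fraction = 1 / 1.31 = 0.7634.
fm × 0.36 + 1 − fm = 0.7634  ⇒  fm × (0.36 − 1) = −0.2366  ⇒  fm = 0.37.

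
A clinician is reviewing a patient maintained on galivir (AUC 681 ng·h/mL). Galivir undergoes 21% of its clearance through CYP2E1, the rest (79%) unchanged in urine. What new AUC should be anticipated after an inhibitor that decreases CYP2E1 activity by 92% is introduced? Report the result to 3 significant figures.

The CYP2E1 pathway (21% of clearance) falls to 0.08× activity: 0.21 × 0.08 = 0.0168.
Non-CYP routes (79%) are unchanged.
Relative clearance = 0.0168 + 0.79 = 0.8068.
AUC ∝ 1/CL, so new value = 681 / 0.8068 = 844 ng·h/mL.

844 ng·h/mL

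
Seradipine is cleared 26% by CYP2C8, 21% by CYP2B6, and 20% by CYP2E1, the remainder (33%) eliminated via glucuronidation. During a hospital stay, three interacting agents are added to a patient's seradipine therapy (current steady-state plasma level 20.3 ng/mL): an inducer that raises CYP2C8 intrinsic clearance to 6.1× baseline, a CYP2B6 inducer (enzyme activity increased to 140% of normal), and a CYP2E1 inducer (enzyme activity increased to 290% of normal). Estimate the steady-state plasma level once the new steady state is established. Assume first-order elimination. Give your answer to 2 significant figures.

7.3 ng/mL

CYP2C8: 0.26 × 6.1 = 1.586
CYP2B6: 0.21 × 1.4 = 0.294
CYP2E1: 0.2 × 2.9 = 0.58
Other: 0.33 (unchanged)
Relative clearance = 1.586 + 0.294 + 0.58 + 0.33 = 2.79.
Steady-state plasma level ∝ 1/CL: new value = 20.3 / 2.79 = 7.3 ng/mL.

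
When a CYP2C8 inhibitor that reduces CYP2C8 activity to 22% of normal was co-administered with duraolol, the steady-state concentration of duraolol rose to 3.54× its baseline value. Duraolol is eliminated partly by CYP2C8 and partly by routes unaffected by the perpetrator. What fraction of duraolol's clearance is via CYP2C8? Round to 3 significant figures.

0.920

CL'/CL = 1 / 3.54 = 0.2825
0.22·fm + (1 − fm) = 0.2825
fm = (0.2825 − 1) / (0.22 − 1) = 0.920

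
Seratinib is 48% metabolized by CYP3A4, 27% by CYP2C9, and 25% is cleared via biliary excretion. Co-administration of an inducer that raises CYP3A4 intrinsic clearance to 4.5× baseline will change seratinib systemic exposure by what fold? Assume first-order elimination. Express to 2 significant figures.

0.37

CYP3A4: 0.48 × 4.5 = 2.16
CYP2C9: 0.27 (unchanged)
Other: 0.25 (unchanged)
CL_new/CL_old = 2.16 + 0.27 + 0.25 = 2.68.
Systemic exposure is inversely proportional to clearance, so the fold-change is 1 / 2.68 = 0.37.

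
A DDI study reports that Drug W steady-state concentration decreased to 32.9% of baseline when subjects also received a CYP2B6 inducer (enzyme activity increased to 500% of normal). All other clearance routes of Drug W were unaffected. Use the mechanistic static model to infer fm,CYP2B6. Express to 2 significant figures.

Call the CYP2B6 fraction fm. After the interaction, CL_new/CL_old = fm × 5 + (1 − fm).
Steady-state concentration ratio = 1 / (new CL fraction), so new CL fraction = 1 / 0.329 = 3.04.
fm × 5 + 1 − fm = 3.04  ⇒  fm × (5 − 1) = 2.04  ⇒  fm = 0.51.

0.51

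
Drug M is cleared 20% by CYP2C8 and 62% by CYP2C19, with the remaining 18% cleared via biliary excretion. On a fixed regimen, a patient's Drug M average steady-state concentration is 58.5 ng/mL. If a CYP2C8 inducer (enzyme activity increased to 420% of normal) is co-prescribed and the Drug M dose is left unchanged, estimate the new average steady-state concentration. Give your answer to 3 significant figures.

CYP2C8: 0.2 × 4.2 = 0.84
CYP2C19: 0.62 (unchanged)
Other: 0.18 (unchanged)
Relative clearance = 0.84 + 0.62 + 0.18 = 1.64.
With dosing unchanged, average steady-state concentration scales as 1/CL: 58.5 / 1.64 = 35.7 ng/mL.

35.7 ng/mL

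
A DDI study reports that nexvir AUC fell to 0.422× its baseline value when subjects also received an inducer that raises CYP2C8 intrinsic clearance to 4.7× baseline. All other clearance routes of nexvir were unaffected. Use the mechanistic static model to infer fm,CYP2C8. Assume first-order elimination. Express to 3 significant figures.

CL'/CL = 1 / 0.422 = 2.37
4.7·fm + (1 − fm) = 2.37
fm = (2.37 − 1) / (4.7 − 1) = 0.370

0.370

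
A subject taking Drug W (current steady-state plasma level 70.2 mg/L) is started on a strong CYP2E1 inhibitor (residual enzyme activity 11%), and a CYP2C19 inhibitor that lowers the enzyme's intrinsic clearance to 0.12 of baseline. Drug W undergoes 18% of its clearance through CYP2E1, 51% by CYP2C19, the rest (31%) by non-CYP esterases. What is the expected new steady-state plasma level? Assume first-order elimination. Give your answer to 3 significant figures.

The CYP2E1 pathway (18% of clearance) is reduced to 0.11× activity: 0.18 × 0.11 = 0.0198.
The CYP2C19 pathway (51% of clearance) falls to 0.12× activity: 0.51 × 0.12 = 0.0612.
The remaining 31% of clearance is unaffected.
Relative clearance = 0.0198 + 0.0612 + 0.31 = 0.391.
New steady-state plasma level = 70.2 / 0.391 = 180 mg/L (concentration scales inversely with clearance).

180 mg/L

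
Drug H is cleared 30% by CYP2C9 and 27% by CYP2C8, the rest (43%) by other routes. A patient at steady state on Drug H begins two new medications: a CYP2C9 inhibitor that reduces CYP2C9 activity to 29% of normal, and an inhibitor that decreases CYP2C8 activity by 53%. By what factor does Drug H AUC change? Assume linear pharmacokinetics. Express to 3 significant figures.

CYP2C9: 0.3 × 0.29 = 0.087
CYP2C8: 0.27 × 0.47 = 0.1269
Other: 0.43 (unchanged)
CL_new/CL_old = 0.087 + 0.1269 + 0.43 = 0.6439.
Because AUC varies inversely with clearance, the combined effect is 1 / 0.6439 = 1.55.

1.55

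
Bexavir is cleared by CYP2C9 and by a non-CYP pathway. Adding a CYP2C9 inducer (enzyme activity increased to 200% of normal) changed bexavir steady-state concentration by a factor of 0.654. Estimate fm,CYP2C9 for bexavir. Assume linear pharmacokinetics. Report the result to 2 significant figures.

0.53

CL'/CL = 1 / 0.654 = 1.529
2·fm + (1 − fm) = 1.529
fm = (1.529 − 1) / (2 − 1) = 0.53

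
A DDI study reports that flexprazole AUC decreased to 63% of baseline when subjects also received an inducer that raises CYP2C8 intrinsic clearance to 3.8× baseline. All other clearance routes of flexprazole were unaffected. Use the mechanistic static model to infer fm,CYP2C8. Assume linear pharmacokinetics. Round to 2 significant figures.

0.21

Write x for the fraction cleared via CYP2C8. The observed AUC change means clearance rose to 1/0.630 = 1.587 of baseline.
Only the CYP2C8 route changed, so 1.587 = x·3.8 + (1 − x), giving x = 0.21.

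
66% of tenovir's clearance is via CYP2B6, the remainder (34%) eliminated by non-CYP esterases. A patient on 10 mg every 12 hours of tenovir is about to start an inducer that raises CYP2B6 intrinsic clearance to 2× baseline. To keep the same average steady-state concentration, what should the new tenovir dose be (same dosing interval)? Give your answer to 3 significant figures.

The CYP2B6 pathway (66% of clearance) rises to 2× activity: 0.66 × 2 = 1.32.
Non-CYP routes (34%) are unchanged.
New clearance relative to baseline: 1.32 + 0.34 = 1.66.
Css,avg = (dose rate)/CL, so holding Css fixed requires dose ∝ CL: 10 × 1.66 = 16.6 mg.

16.6 mg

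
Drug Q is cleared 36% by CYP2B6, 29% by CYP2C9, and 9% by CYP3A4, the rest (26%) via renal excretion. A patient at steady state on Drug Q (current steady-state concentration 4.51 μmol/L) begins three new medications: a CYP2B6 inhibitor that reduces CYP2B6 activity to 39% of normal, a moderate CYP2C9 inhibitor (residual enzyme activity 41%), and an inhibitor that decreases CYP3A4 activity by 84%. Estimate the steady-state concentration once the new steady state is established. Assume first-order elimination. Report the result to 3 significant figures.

8.45 μmol/L

The CYP2B6 pathway (36% of clearance) drops to 0.39× activity: 0.36 × 0.39 = 0.1404.
The CYP2C9 pathway (29% of clearance) is reduced to 0.41× activity: 0.29 × 0.41 = 0.1189.
The CYP3A4 pathway (9% of clearance) is reduced to 0.16× activity: 0.09 × 0.16 = 0.0144.
Non-CYP routes (26%) are unchanged.
Relative clearance = 0.1404 + 0.1189 + 0.0144 + 0.26 = 0.5337.
New steady-state concentration = 4.51 / 0.5337 = 8.45 μmol/L (concentration scales inversely with clearance).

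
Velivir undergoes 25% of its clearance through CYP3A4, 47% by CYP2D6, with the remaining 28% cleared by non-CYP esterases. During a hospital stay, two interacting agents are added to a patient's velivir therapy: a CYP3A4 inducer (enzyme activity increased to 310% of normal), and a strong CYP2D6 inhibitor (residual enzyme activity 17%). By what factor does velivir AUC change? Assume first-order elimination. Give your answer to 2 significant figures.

0.88

The CYP3A4 pathway (25% of clearance) increases to 3.1× activity: 0.25 × 3.1 = 0.775.
The CYP2D6 pathway (47% of clearance) is reduced to 0.17× activity: 0.47 × 0.17 = 0.0799.
The remaining 28% of clearance is unaffected.
New clearance relative to baseline: 0.775 + 0.0799 + 0.28 = 1.1349.
Because AUC varies inversely with clearance, the combined effect is 1 / 1.1349 = 0.88.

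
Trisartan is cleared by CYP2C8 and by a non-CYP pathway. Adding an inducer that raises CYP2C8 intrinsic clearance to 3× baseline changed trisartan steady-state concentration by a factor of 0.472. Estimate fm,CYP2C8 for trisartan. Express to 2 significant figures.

Call the CYP2C8 fraction fm. After the interaction, CL_new/CL_old = fm × 3 + (1 − fm).
Steady-state concentration ratio = 1 / (new CL fraction), so new CL fraction = 1 / 0.472 = 2.119.
fm × 3 + 1 − fm = 2.119  ⇒  fm × (3 − 1) = 1.119  ⇒  fm = 0.56.

0.56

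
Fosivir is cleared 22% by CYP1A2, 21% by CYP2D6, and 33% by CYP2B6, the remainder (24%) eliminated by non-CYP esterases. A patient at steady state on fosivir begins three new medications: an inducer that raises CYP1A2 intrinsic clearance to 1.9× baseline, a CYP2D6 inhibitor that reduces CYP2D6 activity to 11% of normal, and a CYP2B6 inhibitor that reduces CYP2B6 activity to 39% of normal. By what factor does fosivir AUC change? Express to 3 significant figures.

CYP1A2: 0.22 × 1.9 = 0.418
CYP2D6: 0.21 × 0.11 = 0.0231
CYP2B6: 0.33 × 0.39 = 0.1287
Other: 0.24 (unchanged)
Relative clearance = 0.418 + 0.0231 + 0.1287 + 0.24 = 0.8098.
Because AUC varies inversely with clearance, the combined effect is 1 / 0.8098 = 1.23.

1.23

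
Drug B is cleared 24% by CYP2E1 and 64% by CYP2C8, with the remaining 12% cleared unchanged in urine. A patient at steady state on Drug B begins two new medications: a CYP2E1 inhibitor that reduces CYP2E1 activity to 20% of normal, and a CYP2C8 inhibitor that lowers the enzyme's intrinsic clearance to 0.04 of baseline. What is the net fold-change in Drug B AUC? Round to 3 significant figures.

The CYP2E1 pathway (24% of clearance) falls to 0.2× activity: 0.24 × 0.2 = 0.048.
The CYP2C8 pathway (64% of clearance) falls to 0.04× activity: 0.64 × 0.04 = 0.0256.
Non-CYP routes (12%) are unchanged.
Relative clearance = 0.048 + 0.0256 + 0.12 = 0.1936.
Because AUC varies inversely with clearance, the combined effect is 1 / 0.1936 = 5.17.

5.17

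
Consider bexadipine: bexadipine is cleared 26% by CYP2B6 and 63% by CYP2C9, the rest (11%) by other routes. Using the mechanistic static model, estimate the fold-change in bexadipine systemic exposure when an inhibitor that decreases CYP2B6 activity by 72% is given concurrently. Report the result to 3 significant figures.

The CYP2B6 pathway (26% of clearance) falls to 0.28× activity: 0.26 × 0.28 = 0.0728.
CYP2C9 (63%) and the residual 11% are unaffected.
Relative clearance = 0.0728 + 0.63 + 0.11 = 0.8128.
Systemic exposure ratio = CL_old/CL_new = 1 / 0.8128 = 1.23.

1.23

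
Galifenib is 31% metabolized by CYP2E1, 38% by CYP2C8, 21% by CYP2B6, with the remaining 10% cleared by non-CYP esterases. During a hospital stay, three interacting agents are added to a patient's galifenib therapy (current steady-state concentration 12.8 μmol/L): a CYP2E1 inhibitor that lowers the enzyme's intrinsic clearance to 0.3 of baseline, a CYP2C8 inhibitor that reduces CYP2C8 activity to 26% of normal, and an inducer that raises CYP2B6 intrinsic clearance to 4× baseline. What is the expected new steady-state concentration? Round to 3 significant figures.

11.3 μmol/L

The CYP2E1 pathway (31% of clearance) is reduced to 0.3× activity: 0.31 × 0.3 = 0.093.
The CYP2C8 pathway (38% of clearance) falls to 0.26× activity: 0.38 × 0.26 = 0.0988.
The CYP2B6 pathway (21% of clearance) is boosted to 4× activity: 0.21 × 4 = 0.84.
Non-CYP routes (10%) are unchanged.
New clearance relative to baseline: 0.093 + 0.0988 + 0.84 + 0.1 = 1.1318.
Dividing the baseline by the relative clearance: 12.8 / 1.1318 = 11.3 μmol/L.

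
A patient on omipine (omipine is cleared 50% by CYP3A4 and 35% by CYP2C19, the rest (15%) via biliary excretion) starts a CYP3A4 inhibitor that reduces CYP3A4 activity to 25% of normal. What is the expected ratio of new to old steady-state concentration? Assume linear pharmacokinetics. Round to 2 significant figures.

The CYP3A4 pathway (50% of clearance) is reduced to 0.25× activity: 0.5 × 0.25 = 0.125.
CYP2C19 (35%) and the residual 15% are unaffected.
Relative clearance = 0.125 + 0.35 + 0.15 = 0.625.
Steady-state concentration ratio = CL_old/CL_new = 1 / 0.625 = 1.6.

1.6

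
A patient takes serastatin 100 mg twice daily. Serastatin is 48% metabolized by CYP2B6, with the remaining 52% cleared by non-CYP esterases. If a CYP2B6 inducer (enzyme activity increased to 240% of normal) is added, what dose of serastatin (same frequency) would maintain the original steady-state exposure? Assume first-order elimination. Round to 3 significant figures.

167 mg

The CYP2B6 pathway (48% of clearance) is boosted to 2.4× activity: 0.48 × 2.4 = 1.152.
Non-CYP routes (52%) are unchanged.
New clearance relative to baseline: 1.152 + 0.52 = 1.672.
To maintain the same steady-state level, dose must scale with clearance: new dose = 100 × 1.672 = 167 mg.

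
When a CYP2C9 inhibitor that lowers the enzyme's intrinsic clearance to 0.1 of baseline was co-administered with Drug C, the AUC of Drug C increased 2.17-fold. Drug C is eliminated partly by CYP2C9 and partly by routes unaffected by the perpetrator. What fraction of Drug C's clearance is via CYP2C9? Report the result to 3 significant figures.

CL'/CL = 1 / 2.17 = 0.4608
0.1·fm + (1 − fm) = 0.4608
fm = (0.4608 − 1) / (0.1 − 1) = 0.599

0.599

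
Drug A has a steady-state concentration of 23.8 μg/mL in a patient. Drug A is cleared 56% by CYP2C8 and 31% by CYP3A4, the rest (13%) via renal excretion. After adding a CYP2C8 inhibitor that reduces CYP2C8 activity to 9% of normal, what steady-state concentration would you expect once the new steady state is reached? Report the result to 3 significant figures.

The CYP2C8 pathway (56% of clearance) is reduced to 0.09× activity: 0.56 × 0.09 = 0.0504.
CYP3A4 (31%) and the residual 13% are unaffected.
CL_new/CL_old = 0.0504 + 0.31 + 0.13 = 0.4904.
Steady-state concentration ∝ 1/CL, so new value = 23.8 / 0.4904 = 48.5 μg/mL.

48.5 μg/mL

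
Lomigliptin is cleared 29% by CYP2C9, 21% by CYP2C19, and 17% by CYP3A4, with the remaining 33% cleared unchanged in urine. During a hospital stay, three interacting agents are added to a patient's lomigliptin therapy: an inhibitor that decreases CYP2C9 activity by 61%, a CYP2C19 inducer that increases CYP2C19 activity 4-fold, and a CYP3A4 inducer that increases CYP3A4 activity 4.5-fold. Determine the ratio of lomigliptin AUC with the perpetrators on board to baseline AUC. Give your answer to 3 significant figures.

CYP2C9: 0.29 × 0.39 = 0.1131
CYP2C19: 0.21 × 4 = 0.84
CYP3A4: 0.17 × 4.5 = 0.765
Other: 0.33 (unchanged)
New clearance relative to baseline: 0.1131 + 0.84 + 0.765 + 0.33 = 2.0481.
Net AUC ratio = 1 / 2.0481 = 0.488.

0.488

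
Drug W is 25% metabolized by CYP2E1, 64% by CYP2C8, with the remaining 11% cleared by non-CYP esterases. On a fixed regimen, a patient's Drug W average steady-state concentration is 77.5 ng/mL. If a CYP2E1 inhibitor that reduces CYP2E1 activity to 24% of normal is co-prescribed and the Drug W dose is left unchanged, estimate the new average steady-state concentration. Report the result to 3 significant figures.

The CYP2E1 pathway (25% of clearance) falls to 0.24× activity: 0.25 × 0.24 = 0.06.
CYP2C8 (64%) and the residual 11% are unaffected.
Relative clearance = 0.06 + 0.64 + 0.11 = 0.81.
With dosing unchanged, average steady-state concentration scales as 1/CL: 77.5 / 0.81 = 95.7 ng/mL.

95.7 ng/mL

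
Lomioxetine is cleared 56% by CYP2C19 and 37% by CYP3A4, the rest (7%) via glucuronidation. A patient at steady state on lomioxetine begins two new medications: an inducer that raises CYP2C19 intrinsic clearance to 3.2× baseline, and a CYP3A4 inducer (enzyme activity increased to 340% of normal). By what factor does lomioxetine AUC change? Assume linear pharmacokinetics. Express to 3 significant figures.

0.321

The CYP2C19 pathway (56% of clearance) increases to 3.2× activity: 0.56 × 3.2 = 1.792.
The CYP3A4 pathway (37% of clearance) rises to 3.4× activity: 0.37 × 3.4 = 1.258.
Non-CYP routes (7%) are unchanged.
New clearance relative to baseline: 1.792 + 1.258 + 0.07 = 3.12.
Because AUC varies inversely with clearance, the combined effect is 1 / 3.12 = 0.321.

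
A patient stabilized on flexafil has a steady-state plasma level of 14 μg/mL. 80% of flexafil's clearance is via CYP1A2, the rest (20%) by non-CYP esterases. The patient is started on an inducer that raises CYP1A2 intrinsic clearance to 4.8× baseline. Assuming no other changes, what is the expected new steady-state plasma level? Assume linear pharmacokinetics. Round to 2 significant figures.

The CYP1A2 pathway (80% of clearance) rises to 4.8× activity: 0.8 × 4.8 = 3.84.
The remaining 20% of clearance is unaffected.
Relative clearance = 3.84 + 0.2 = 4.04.
With dosing unchanged, steady-state plasma level scales as 1/CL: 14 / 4.04 = 3.5 μg/mL.

3.5 μg/mL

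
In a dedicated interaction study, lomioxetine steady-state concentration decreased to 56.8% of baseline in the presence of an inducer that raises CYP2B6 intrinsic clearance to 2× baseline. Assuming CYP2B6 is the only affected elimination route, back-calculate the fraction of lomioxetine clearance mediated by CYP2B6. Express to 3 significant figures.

Call the CYP2B6 fraction fm. After the interaction, CL_new/CL_old = fm × 2 + (1 − fm).
Steady-state concentration ratio = 1 / (new CL fraction), so new CL fraction = 1 / 0.568 = 1.761.
fm × 2 + 1 − fm = 1.761  ⇒  fm × (2 − 1) = 0.7606  ⇒  fm = 0.761.

0.761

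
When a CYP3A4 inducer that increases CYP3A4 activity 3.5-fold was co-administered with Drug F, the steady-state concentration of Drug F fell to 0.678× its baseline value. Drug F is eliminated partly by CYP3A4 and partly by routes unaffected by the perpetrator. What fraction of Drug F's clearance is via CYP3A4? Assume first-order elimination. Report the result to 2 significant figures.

0.19

Call the CYP3A4 fraction fm. After the interaction, CL_new/CL_old = fm × 3.5 + (1 − fm).
Steady-state concentration ratio = 1 / (new CL fraction), so new CL fraction = 1 / 0.678 = 1.475.
fm × 3.5 + 1 − fm = 1.475  ⇒  fm × (3.5 − 1) = 0.4749  ⇒  fm = 0.19.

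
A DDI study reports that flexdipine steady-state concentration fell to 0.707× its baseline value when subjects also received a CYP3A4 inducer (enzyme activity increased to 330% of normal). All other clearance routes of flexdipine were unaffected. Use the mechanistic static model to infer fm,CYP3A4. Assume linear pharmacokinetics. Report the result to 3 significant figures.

Write x for the fraction cleared via CYP3A4. The observed steady-state concentration change means clearance rose to 1/0.707 = 1.414 of baseline.
Setting x·3.3 + (1 − x) = 1.414 and solving: x = (1.414 − 1)/(3.3 − 1) = 0.180.

0.180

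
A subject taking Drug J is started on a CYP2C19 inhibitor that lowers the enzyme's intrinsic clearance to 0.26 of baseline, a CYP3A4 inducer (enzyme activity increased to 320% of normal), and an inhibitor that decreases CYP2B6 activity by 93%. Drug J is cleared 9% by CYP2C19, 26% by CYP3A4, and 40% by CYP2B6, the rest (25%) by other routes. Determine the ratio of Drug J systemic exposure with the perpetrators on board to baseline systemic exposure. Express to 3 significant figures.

0.882

The CYP2C19 pathway (9% of clearance) drops to 0.26× activity: 0.09 × 0.26 = 0.0234.
The CYP3A4 pathway (26% of clearance) increases to 3.2× activity: 0.26 × 3.2 = 0.832.
The CYP2B6 pathway (40% of clearance) is reduced to 0.07× activity: 0.4 × 0.07 = 0.028.
The remaining 25% of clearance is unaffected.
CL_new/CL_old = 0.0234 + 0.832 + 0.028 + 0.25 = 1.1334.
Systemic exposure ∝ 1/CL: fold-change = 1 / 1.1334 = 0.882.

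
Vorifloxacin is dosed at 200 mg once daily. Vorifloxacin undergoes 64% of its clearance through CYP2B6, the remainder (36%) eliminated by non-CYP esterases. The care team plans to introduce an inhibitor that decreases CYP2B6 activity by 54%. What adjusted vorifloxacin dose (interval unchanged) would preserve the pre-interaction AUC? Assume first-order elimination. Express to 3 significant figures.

131 mg

CYP2B6: 0.64 × 0.46 = 0.2944
Other: 0.36 (unchanged)
Relative clearance = 0.2944 + 0.36 = 0.6544.
Exposure is unchanged when dose changes in proportion to clearance. New dose = 200 mg × 0.6544 = 131 mg.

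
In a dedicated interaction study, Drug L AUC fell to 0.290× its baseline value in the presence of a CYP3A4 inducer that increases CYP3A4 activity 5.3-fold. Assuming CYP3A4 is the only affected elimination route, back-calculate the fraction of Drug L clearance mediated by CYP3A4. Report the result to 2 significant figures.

Let x = fm,CYP3A4. Because AUC ∝ 1/CL, relative clearance rose to 1/0.290 = 3.448.
Only the CYP3A4 route changed, so 3.448 = x·5.3 + (1 − x), giving x = 0.57.

0.57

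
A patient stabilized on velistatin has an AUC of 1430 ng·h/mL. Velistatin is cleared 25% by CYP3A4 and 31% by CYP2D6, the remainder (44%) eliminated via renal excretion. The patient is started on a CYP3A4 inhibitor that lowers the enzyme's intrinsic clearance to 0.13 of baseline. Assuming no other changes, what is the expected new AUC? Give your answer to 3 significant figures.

1.83 × 10³ ng·h/mL

The CYP3A4 pathway (25% of clearance) drops to 0.13× activity: 0.25 × 0.13 = 0.0325.
CYP2D6 (31%) and the residual 44% are unaffected.
CL_new/CL_old = 0.0325 + 0.31 + 0.44 = 0.7825.
AUC ∝ 1/CL, so new value = 1430 / 0.7825 = 1.83 × 10³ ng·h/mL.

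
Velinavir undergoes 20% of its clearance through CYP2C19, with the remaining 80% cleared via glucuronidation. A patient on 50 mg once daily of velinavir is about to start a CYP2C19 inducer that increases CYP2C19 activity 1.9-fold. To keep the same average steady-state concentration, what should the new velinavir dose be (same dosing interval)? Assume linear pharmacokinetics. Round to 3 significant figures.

The CYP2C19 pathway (20% of clearance) rises to 1.9× activity: 0.2 × 1.9 = 0.38.
The remaining 80% of clearance is unaffected.
CL_new/CL_old = 0.38 + 0.8 = 1.18.
To maintain the same steady-state level, dose must scale with clearance: new dose = 50 × 1.18 = 59.0 mg.

59.0 mg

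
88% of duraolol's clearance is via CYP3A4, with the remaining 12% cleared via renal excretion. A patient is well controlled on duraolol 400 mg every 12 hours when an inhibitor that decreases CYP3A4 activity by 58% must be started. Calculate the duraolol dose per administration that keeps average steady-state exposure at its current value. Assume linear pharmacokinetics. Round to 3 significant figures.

CYP3A4: 0.88 × 0.42 = 0.3696
Other: 0.12 (unchanged)
Relative clearance = 0.3696 + 0.12 = 0.4896.
Css,avg = (dose rate)/CL, so holding Css fixed requires dose ∝ CL: 400 × 0.4896 = 196 mg.

196 mg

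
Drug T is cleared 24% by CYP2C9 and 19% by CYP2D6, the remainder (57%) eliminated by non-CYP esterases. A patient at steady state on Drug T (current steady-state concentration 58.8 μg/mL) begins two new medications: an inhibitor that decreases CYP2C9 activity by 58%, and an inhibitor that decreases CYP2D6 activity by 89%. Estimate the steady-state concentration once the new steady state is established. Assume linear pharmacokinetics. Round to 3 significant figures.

85.0 μg/mL

CYP2C9: 0.24 × 0.42 = 0.1008
CYP2D6: 0.19 × 0.11 = 0.0209
Other: 0.57 (unchanged)
CL_new/CL_old = 0.1008 + 0.0209 + 0.57 = 0.6917.
Dividing the baseline by the relative clearance: 58.8 / 0.6917 = 85.0 μg/mL.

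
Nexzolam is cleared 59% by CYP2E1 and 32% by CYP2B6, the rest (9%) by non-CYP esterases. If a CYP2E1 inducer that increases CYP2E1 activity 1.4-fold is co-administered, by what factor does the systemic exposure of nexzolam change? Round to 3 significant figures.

0.809

The CYP2E1 pathway (59% of clearance) increases to 1.4× activity: 0.59 × 1.4 = 0.826.
CYP2B6 (32%) and the residual 9% are unaffected.
Relative clearance = 0.826 + 0.32 + 0.09 = 1.236.
Since systemic exposure ∝ 1/CL, the ratio is 1 / 1.236 = 0.809.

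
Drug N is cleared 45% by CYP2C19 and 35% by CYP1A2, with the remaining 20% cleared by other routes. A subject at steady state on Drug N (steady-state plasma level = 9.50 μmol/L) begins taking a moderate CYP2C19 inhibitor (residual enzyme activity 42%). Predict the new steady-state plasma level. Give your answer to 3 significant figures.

12.9 μmol/L

The CYP2C19 pathway (45% of clearance) drops to 0.42× activity: 0.45 × 0.42 = 0.189.
CYP1A2 (35%) and the residual 20% are unaffected.
Relative clearance = 0.189 + 0.35 + 0.2 = 0.739.
With dosing unchanged, steady-state plasma level scales as 1/CL: 9.50 / 0.739 = 12.9 μmol/L.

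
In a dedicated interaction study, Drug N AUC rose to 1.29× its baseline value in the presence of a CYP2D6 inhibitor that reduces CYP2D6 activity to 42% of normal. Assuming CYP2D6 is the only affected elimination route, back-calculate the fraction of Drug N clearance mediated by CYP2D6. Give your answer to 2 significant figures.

Write x for the fraction cleared via CYP2D6. The observed AUC change means clearance fell to 1/1.29 = 0.7752 of baseline.
Setting x·0.42 + (1 − x) = 0.7752 and solving: x = (0.7752 − 1)/(0.42 − 1) = 0.39.

0.39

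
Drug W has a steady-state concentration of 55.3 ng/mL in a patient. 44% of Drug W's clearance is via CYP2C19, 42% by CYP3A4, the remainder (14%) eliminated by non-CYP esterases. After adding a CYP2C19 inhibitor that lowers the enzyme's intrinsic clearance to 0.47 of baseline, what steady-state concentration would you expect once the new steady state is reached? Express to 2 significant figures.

CYP2C19: 0.44 × 0.47 = 0.2068
CYP3A4: 0.42 (unchanged)
Other: 0.14 (unchanged)
CL_new/CL_old = 0.2068 + 0.42 + 0.14 = 0.7668.
New steady-state concentration = baseline ÷ relative clearance = 55.3 / 0.7668 = 72 ng/mL.

72 ng/mL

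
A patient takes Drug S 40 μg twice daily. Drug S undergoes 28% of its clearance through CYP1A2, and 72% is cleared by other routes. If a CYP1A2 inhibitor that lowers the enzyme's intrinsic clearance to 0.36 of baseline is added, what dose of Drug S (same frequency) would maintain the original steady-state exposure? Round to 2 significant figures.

33 μg

CYP1A2: 0.28 × 0.36 = 0.1008
Other: 0.72 (unchanged)
CL_new/CL_old = 0.1008 + 0.72 = 0.8208.
To maintain the same steady-state level, dose must scale with clearance: new dose = 40 × 0.8208 = 33 μg.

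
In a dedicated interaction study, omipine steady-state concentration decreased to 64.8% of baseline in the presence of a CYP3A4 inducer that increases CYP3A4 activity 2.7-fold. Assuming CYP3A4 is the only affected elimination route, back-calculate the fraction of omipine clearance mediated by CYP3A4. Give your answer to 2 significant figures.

Call the CYP3A4 fraction fm. After the interaction, CL_new/CL_old = fm × 2.7 + (1 − fm).
Steady-state concentration ratio = 1 / (new CL fraction), so new CL fraction = 1 / 0.648 = 1.543.
fm × 2.7 + 1 − fm = 1.543  ⇒  fm × (2.7 − 1) = 0.5432  ⇒  fm = 0.32.

0.32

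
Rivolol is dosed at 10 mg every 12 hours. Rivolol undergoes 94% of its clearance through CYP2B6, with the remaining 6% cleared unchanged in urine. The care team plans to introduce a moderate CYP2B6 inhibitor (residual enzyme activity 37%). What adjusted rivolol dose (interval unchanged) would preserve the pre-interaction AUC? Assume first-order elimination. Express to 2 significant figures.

4.1 mg

CYP2B6: 0.94 × 0.37 = 0.3478
Other: 0.06 (unchanged)
New clearance relative to baseline: 0.3478 + 0.06 = 0.4078.
Exposure is unchanged when dose changes in proportion to clearance. New dose = 10 mg × 0.4078 = 4.1 mg.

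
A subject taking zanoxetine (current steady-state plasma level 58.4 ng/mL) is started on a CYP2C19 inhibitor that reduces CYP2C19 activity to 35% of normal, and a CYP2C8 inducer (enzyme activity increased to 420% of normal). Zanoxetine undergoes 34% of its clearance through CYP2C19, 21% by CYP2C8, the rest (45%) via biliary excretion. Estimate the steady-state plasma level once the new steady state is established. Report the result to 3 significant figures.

The CYP2C19 pathway (34% of clearance) drops to 0.35× activity: 0.34 × 0.35 = 0.119.
The CYP2C8 pathway (21% of clearance) is boosted to 4.2× activity: 0.21 × 4.2 = 0.882.
Non-CYP routes (45%) are unchanged.
CL_new/CL_old = 0.119 + 0.882 + 0.45 = 1.451.
New steady-state plasma level = 58.4 / 1.451 = 40.2 ng/mL (concentration scales inversely with clearance).

40.2 ng/mL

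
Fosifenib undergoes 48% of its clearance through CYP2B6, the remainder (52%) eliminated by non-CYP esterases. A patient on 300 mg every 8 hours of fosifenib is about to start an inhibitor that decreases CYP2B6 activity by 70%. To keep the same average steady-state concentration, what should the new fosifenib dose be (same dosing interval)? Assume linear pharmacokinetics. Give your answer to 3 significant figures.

199 mg

The CYP2B6 pathway (48% of clearance) is reduced to 0.3× activity: 0.48 × 0.3 = 0.144.
The remaining 52% of clearance is unaffected.
Relative clearance = 0.144 + 0.52 = 0.664.
Css,avg = (dose rate)/CL, so holding Css fixed requires dose ∝ CL: 300 × 0.664 = 199 mg.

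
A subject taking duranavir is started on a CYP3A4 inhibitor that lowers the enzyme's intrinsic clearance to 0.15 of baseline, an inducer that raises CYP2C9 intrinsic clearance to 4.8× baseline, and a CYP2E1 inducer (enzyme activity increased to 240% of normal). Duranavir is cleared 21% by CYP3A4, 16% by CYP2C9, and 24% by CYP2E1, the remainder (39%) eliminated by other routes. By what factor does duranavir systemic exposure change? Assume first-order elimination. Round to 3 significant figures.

The CYP3A4 pathway (21% of clearance) falls to 0.15× activity: 0.21 × 0.15 = 0.0315.
The CYP2C9 pathway (16% of clearance) increases to 4.8× activity: 0.16 × 4.8 = 0.768.
The CYP2E1 pathway (24% of clearance) is boosted to 2.4× activity: 0.24 × 2.4 = 0.576.
Non-CYP routes (39%) are unchanged.
Relative clearance = 0.0315 + 0.768 + 0.576 + 0.39 = 1.7655.
Net systemic exposure ratio = 1 / 1.7655 = 0.566.

0.566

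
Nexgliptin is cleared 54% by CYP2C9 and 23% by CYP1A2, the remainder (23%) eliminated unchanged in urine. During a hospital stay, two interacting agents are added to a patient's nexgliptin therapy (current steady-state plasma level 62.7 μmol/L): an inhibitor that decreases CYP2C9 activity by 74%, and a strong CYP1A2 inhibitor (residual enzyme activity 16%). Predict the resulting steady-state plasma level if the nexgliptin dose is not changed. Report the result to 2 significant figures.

1.5 × 10² μmol/L

The CYP2C9 pathway (54% of clearance) falls to 0.26× activity: 0.54 × 0.26 = 0.1404.
The CYP1A2 pathway (23% of clearance) drops to 0.16× activity: 0.23 × 0.16 = 0.0368.
The remaining 23% of clearance is unaffected.
CL_new/CL_old = 0.1404 + 0.0368 + 0.23 = 0.4072.
New steady-state plasma level = 62.7 / 0.4072 = 1.5 × 10² μmol/L (concentration scales inversely with clearance).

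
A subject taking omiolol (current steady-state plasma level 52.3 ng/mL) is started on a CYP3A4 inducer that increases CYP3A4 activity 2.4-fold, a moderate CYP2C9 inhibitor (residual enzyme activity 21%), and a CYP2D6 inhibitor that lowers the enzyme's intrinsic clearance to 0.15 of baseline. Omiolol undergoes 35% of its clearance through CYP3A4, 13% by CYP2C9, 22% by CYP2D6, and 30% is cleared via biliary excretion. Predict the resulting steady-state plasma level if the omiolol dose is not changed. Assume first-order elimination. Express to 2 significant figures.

44 ng/mL

CYP3A4: 0.35 × 2.4 = 0.84
CYP2C9: 0.13 × 0.21 = 0.0273
CYP2D6: 0.22 × 0.15 = 0.033
Other: 0.3 (unchanged)
New clearance relative to baseline: 0.84 + 0.0273 + 0.033 + 0.3 = 1.2003.
Dividing the baseline by the relative clearance: 52.3 / 1.2003 = 44 ng/mL.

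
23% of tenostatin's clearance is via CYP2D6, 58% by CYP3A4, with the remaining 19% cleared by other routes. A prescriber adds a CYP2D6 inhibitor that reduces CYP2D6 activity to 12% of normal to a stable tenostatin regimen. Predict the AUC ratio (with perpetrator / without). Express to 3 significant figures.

The CYP2D6 pathway (23% of clearance) falls to 0.12× activity: 0.23 × 0.12 = 0.0276.
CYP3A4 (58%) and the residual 19% are unaffected.
New clearance relative to baseline: 0.0276 + 0.58 + 0.19 = 0.7976.
AUC is inversely proportional to clearance, so the fold-change is 1 / 0.7976 = 1.25.

1.25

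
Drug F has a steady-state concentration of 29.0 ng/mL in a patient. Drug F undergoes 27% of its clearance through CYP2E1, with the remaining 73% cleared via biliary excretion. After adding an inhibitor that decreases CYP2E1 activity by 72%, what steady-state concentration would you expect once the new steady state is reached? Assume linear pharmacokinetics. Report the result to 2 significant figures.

36 ng/mL

CYP2E1: 0.27 × 0.28 = 0.0756
Other: 0.73 (unchanged)
Relative clearance = 0.0756 + 0.73 = 0.8056.
New steady-state concentration = baseline ÷ relative clearance = 29.0 / 0.8056 = 36 ng/mL.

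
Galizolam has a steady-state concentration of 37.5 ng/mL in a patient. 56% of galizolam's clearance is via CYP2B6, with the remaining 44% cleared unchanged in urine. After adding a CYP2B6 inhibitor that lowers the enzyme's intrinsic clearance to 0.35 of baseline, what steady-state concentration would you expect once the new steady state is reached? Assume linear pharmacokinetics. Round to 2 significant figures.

59 ng/mL

The CYP2B6 pathway (56% of clearance) falls to 0.35× activity: 0.56 × 0.35 = 0.196.
Non-CYP routes (44%) are unchanged.
CL_new/CL_old = 0.196 + 0.44 = 0.636.
New steady-state concentration = baseline ÷ relative clearance = 37.5 / 0.636 = 59 ng/mL.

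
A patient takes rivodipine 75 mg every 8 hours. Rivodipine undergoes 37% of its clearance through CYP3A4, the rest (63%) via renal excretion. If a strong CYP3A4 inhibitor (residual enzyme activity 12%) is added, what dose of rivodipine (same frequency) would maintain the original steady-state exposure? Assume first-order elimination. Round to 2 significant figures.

The CYP3A4 pathway (37% of clearance) drops to 0.12× activity: 0.37 × 0.12 = 0.0444.
Non-CYP routes (63%) are unchanged.
Relative clearance = 0.0444 + 0.63 = 0.6744.
To maintain the same steady-state level, dose must scale with clearance: new dose = 75 × 0.6744 = 51 mg.

51 mg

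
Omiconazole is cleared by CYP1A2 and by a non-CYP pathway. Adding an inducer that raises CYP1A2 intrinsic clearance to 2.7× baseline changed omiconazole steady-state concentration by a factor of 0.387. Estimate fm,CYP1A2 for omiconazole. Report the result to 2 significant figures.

0.93

Let x = fm,CYP1A2. Because steady-state concentration ∝ 1/CL, relative clearance rose to 1/0.387 = 2.584.
Only the CYP1A2 route changed, so 2.584 = x·2.7 + (1 − x), giving x = 0.93.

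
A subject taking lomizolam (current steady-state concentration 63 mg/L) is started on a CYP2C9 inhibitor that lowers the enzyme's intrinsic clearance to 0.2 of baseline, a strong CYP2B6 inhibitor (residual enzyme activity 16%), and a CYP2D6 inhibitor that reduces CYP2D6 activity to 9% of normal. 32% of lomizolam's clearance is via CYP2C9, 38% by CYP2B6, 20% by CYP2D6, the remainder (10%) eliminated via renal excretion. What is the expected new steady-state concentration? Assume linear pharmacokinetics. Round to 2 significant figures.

The CYP2C9 pathway (32% of clearance) falls to 0.2× activity: 0.32 × 0.2 = 0.064.
The CYP2B6 pathway (38% of clearance) is reduced to 0.16× activity: 0.38 × 0.16 = 0.0608.
The CYP2D6 pathway (20% of clearance) is reduced to 0.09× activity: 0.2 × 0.09 = 0.018.
Non-CYP routes (10%) are unchanged.
New clearance relative to baseline: 0.064 + 0.0608 + 0.018 + 0.1 = 0.2428.
Steady-state concentration ∝ 1/CL: new value = 63 / 0.2428 = 2.6 × 10² mg/L.

2.6 × 10² mg/L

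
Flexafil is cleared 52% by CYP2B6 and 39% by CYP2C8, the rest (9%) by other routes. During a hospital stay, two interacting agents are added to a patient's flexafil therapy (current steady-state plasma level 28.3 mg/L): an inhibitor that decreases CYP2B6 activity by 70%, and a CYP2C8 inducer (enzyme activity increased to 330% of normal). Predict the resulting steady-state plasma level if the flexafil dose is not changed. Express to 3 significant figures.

18.5 mg/L

CYP2B6: 0.52 × 0.3 = 0.156
CYP2C8: 0.39 × 3.3 = 1.287
Other: 0.09 (unchanged)
New clearance relative to baseline: 0.156 + 1.287 + 0.09 = 1.533.
Steady-state plasma level ∝ 1/CL: new value = 28.3 / 1.533 = 18.5 mg/L.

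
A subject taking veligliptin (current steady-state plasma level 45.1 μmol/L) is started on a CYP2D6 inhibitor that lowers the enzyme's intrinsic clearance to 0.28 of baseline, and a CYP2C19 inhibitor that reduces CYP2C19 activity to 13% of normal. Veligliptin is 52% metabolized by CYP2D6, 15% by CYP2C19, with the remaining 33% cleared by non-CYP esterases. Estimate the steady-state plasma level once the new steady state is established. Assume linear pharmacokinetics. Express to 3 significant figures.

The CYP2D6 pathway (52% of clearance) falls to 0.28× activity: 0.52 × 0.28 = 0.1456.
The CYP2C19 pathway (15% of clearance) is reduced to 0.13× activity: 0.15 × 0.13 = 0.0195.
The remaining 33% of clearance is unaffected.
New clearance relative to baseline: 0.1456 + 0.0195 + 0.33 = 0.4951.
New steady-state plasma level = 45.1 / 0.4951 = 91.1 μmol/L (concentration scales inversely with clearance).

91.1 μmol/L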